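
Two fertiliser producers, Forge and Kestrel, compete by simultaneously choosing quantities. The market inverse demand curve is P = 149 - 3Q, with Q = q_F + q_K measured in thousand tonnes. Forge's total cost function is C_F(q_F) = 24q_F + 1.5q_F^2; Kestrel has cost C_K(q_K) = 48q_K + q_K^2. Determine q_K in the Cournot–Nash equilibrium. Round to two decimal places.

8.48

Forge's profit: π_F = (149 - 3Q)q_F - (24q_F + (3/2)q_F²). Setting ∂π_F/∂q_F = 0: 125 - 9q_F - 3(q_K) = 0.
Kestrel's first-order condition: 101 - 8q_K - 3(q_F) = 0.
So q_F = (125 - 3q_K)/9 and q_K = (101 - 3q_F)/8.
Solving the pair: q_F = 697/63, q_K = 178/21.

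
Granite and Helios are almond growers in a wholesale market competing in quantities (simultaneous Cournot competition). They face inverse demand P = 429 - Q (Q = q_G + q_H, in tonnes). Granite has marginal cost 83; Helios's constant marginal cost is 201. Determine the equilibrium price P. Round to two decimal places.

237.67

Granite's profit: π_G = (429 - Q)q_G - (83q_G). Setting ∂π_G/∂q_G = 0: 346 - 2q_G - (q_H) = 0.
Helios's profit: π_H = (429 - Q)q_H - (201q_H). Setting ∂π_H/∂q_H = 0: 228 - 2q_H - (q_G) = 0.
So q_G = (346 - q_H)/2 and q_H = (228 - q_G)/2.
Substituting one into the other gives q_G = 464/3 and q_H = 110/3.
Total output Q = 574/3, so price P = 429 - 574/3 = 713/3.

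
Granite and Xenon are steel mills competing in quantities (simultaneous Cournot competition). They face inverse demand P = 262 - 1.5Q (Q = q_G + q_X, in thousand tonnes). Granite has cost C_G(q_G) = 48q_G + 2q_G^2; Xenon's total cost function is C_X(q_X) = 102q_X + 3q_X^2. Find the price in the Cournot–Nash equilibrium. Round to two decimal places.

200.64

Granite's profit: π_G = (262 - 1.5Q)q_G - (48q_G + 2q_G²). Setting ∂π_G/∂q_G = 0: 214 - 7q_G - (3/2)(q_X) = 0.
Xenon's first-order condition: 160 - 9q_X - (3/2)(q_G) = 0.
Rearranging gives the reaction functions q_G = (214 - (3/2)q_X)/7 and q_X = (160 - (3/2)q_G)/9.
Solving the pair: q_G = 27.7531, q_X = 13.1523.
Total output Q = 40.9053, so price P = 262 - (3/2)·40.9053 = 200.6420.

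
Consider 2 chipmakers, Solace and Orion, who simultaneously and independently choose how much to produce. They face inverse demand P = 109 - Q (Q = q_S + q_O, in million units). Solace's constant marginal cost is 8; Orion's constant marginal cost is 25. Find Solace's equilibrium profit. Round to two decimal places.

1547.11

Solace's profit: π_S = (109 - Q)q_S - (8q_S). Setting ∂π_S/∂q_S = 0: 101 - 2q_S - (q_O) = 0.
Orion's first-order condition: 84 - 2q_O - (q_S) = 0.
Best responses: q_S = (101 - q_O)/2, q_O = (84 - q_S)/2.
Solving the pair: q_S = 118/3, q_O = 67/3.
Price P = 109 - 185/3 = 142/3.
Solace's profit: (142/3 - 8)·(118/3) = 1547.1111.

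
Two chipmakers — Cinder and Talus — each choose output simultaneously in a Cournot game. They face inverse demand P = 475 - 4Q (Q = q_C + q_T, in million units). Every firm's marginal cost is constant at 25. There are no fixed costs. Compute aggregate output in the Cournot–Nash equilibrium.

75

A representative firm's profit is π_i = q_i(475 - 4Q) - 25q_i.
Setting ∂π_i/∂q_i = 0 with rivals' quantities fixed: 450 - 8q_i - 4q_j = 0.
With identical firms every q_j equals q_i, so q_j = q_i and 450 = 12q_i, giving q_i = 75/2.
Total output Q = 75/2 + 75/2 = 75.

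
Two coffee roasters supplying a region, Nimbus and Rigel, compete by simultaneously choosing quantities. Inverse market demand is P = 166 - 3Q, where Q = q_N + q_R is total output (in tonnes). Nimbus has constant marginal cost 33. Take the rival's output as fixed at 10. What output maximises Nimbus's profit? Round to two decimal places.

With the rival's output fixed at 10, Nimbus's profit is π_N = (166 - 3·10 - 3q_N)q_N - (33q_N) = (136 - 3q_N)q_N - (33q_N).
∂π_N/∂q_N = 103 - 6q_N = 0, so q_N = 103/6.

17.17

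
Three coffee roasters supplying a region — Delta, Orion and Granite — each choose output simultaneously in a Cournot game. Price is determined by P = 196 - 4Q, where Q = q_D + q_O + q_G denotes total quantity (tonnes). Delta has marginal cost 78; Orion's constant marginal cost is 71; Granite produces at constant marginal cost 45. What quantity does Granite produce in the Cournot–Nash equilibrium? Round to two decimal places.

Delta's profit: π_D = (196 - 4Q)q_D - (78q_D). Setting ∂π_D/∂q_D = 0: 118 - 8q_D - 4(q_O + q_G) = 0.
Orion's profit: π_O = (196 - 4Q)q_O - (71q_O). Setting ∂π_O/∂q_O = 0: 125 - 8q_O - 4(q_D + q_G) = 0.
Granite's first-order condition: 151 - 8q_G - 4(q_D + q_O) = 0.
Adding the 3 conditions: 394 − 8Q − 8Q = 0, i.e. Q = 197/8.
Back-substituting: q_D = (118 − 197/2)/4 = 39/8, q_O = (125 − 197/2)/4 = 53/8, q_G = (151 − 197/2)/4 = 105/8.

13.13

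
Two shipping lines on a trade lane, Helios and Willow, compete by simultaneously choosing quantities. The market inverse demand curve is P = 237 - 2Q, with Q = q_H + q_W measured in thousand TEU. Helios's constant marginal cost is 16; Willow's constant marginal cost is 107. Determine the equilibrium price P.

Helios's profit: π_H = (237 - 2Q)q_H - (16q_H). Setting ∂π_H/∂q_H = 0: 221 - 4q_H - 2(q_W) = 0.
Willow's first-order condition: 130 - 4q_W - 2(q_H) = 0.
So q_H = (221 - 2q_W)/4 and q_W = (130 - 2q_H)/4.
Substituting one into the other gives q_H = 52 and q_W = 13/2.
Total output Q = 117/2, so price P = 237 - 2·(117/2) = 120.

120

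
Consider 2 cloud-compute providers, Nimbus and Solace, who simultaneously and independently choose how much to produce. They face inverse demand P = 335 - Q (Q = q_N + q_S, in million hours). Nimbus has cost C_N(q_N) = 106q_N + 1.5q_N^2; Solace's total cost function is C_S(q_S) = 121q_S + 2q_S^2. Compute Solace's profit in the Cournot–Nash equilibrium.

Nimbus's profit: π_N = (335 - Q)q_N - (106q_N + (3/2)q_N²). Setting ∂π_N/∂q_N = 0: 229 - 5q_N - (q_S) = 0.
Solace's first-order condition: 214 - 6q_S - (q_N) = 0.
So q_N = (229 - q_S)/5 and q_S = (214 - q_N)/6.
Solving the pair: q_N = 40, q_S = 29.
Price P = 335 - 69 = 266.
Solace's profit: 266·29 - 121·29 - 2·29² = 2523.

2523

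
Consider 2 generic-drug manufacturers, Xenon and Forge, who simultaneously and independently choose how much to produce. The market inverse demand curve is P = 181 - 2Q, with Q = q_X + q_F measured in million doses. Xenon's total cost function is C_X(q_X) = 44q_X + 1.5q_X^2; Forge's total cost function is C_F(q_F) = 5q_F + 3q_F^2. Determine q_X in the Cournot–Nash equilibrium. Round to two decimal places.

15.42

Xenon's profit: π_X = (181 - 2Q)q_X - (44q_X + (3/2)q_X²). Setting ∂π_X/∂q_X = 0: 137 - 7q_X - 2(q_F) = 0.
Forge's profit: π_F = (181 - 2Q)q_F - (5q_F + 3q_F²). Setting ∂π_F/∂q_F = 0: 176 - 10q_F - 2(q_X) = 0.
So q_X = (137 - 2q_F)/7 and q_F = (176 - 2q_X)/10.
Solving the pair: q_X = 509/33, q_F = 479/33.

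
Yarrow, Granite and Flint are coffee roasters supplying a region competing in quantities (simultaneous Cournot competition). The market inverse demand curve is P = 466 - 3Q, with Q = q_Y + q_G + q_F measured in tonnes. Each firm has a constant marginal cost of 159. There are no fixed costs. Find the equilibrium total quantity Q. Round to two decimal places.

76.75

Each firm earns π_i = (466 - 3Q)q_i - 159q_i.
First-order condition (treating rivals' output as given): 307 - 6q_i - 3·Σ_{j≠i} q_j = 0.
By symmetry each firm produces the same amount; substituting Σ_{j≠i} q_j = 2q_i yields q_i = 307/12.
Total output Q = 307/12 + 307/12 + 307/12 = 307/4.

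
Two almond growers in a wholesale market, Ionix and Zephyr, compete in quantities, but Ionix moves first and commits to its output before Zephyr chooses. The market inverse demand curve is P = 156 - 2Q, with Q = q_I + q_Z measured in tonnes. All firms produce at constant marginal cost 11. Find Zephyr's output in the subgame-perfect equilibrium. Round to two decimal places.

Solve by backward induction. Given q_I, the follower Zephyr maximises π_Z = (156 - 2q_I - 2q_Z)q_Z - 11q_Z.
Setting the follower's marginal profit to zero, 145 - 2q_I - 4q_Z = 0, i.e. q_Z = (145 - 2q_I)/4.
The leader anticipates this reaction. Substituting into P = 156 - 2Q gives P = 167/2 - q_I, so π_I = (167/2 - q_I)q_I - 11q_I.
Leader FOC: 145/2 - 2q_I = 0, so q_I = 145/4.
Then q_Z = (145 - 2·(145/4))/4 = 145/8.

18.13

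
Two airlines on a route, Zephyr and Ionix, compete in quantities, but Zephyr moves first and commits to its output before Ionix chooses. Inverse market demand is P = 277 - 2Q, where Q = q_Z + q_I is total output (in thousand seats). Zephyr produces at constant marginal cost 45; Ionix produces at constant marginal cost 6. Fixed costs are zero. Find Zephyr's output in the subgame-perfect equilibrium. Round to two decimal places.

48.25

Solve by backward induction. Given q_Z, the follower Ionix maximises π_I = (277 - 2q_Z - 2q_I)q_I - 6q_I.
Setting the follower's marginal profit to zero, 271 - 2q_Z - 4q_I = 0, i.e. q_I = (271 - 2q_Z)/4.
Zephyr substitutes q_I(q_Z) into its own profit: π_Z = q_Z(277 - 2q_Z - (271 - 2q_Z)/2) - 45q_Z = (283/2 - q_Z)q_Z - 45q_Z.
Leader FOC: 193/2 - 2q_Z = 0, so q_Z = 193/4.
Then q_I = (271 - 2·(193/4))/4 = 349/8.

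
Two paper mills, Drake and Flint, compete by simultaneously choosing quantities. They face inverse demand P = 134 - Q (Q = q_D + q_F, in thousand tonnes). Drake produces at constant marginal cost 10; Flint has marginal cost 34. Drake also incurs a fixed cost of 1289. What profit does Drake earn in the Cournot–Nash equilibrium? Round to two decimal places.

Drake's profit: π_D = (134 - Q)q_D - (10q_D). Setting ∂π_D/∂q_D = 0: 124 - 2q_D - (q_F) = 0.
Flint's first-order condition: 100 - 2q_F - (q_D) = 0.
Rearranging gives the reaction functions q_D = (124 - q_F)/2 and q_F = (100 - q_D)/2.
Solving the pair: q_D = 148/3, q_F = 76/3.
Price P = 134 - 224/3 = 178/3.
Drake's profit: (178/3 - 10)·(148/3) - 1289 = 1144.7778.

1144.78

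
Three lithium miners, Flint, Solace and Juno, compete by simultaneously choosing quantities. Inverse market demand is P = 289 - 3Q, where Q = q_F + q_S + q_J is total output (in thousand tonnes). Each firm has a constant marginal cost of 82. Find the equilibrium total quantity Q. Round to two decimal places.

51.75

A representative firm's profit is π_i = q_i(289 - 3Q) - 82q_i.
First-order condition (treating rivals' output as given): 207 - 6q_i - 3·Σ_{j≠i} q_j = 0.
By symmetry each firm produces the same amount; substituting Σ_{j≠i} q_j = 2q_i yields q_i = 207/12 = 69/4.
Total output Q = 69/4 + 69/4 + 69/4 = 207/4.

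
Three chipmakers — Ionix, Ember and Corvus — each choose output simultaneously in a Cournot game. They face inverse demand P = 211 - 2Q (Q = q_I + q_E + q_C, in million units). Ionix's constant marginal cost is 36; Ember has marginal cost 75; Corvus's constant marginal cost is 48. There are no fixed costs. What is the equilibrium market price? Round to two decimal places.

92.50

Ionix's profit: π_I = (211 - 2Q)q_I - (36q_I). Setting ∂π_I/∂q_I = 0: 175 - 4q_I - 2(q_E + q_C) = 0.
Ember's first-order condition: 136 - 4q_E - 2(q_I + q_C) = 0.
Corvus's first-order condition: 163 - 4q_C - 2(q_I + q_E) = 0.
Adding the 3 conditions: 474 − 4Q − 4Q = 0, i.e. Q = 237/4.
Back-substituting: q_I = (175 − 237/2)/2 = 113/4, q_E = (136 − 237/2)/2 = 35/4, q_C = (163 − 237/2)/2 = 89/4.
Total output Q = 237/4, so price P = 211 - 2·(237/4) = 185/2.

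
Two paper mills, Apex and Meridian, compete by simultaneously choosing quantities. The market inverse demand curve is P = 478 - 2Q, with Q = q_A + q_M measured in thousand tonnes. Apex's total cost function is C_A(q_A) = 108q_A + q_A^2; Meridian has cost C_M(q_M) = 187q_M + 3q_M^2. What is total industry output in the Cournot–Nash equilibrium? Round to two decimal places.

73.64

Apex's profit: π_A = (478 - 2Q)q_A - (108q_A + q_A²). Setting ∂π_A/∂q_A = 0: 370 - 6q_A - 2(q_M) = 0.
Meridian's profit: π_M = (478 - 2Q)q_M - (187q_M + 3q_M²). Setting ∂π_M/∂q_M = 0: 291 - 10q_M - 2(q_A) = 0.
So q_A = (370 - 2q_M)/6 and q_M = (291 - 2q_A)/10.
Substituting one into the other gives q_A = 1559/28 and q_M = 503/28.
Total output Q = 1559/28 + 503/28 = 1031/14.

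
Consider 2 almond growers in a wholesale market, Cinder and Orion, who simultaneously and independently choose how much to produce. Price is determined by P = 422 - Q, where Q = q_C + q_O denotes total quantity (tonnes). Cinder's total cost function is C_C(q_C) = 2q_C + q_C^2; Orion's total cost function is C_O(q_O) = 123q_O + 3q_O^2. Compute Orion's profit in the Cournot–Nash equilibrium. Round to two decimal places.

Cinder's profit: π_C = (422 - Q)q_C - (2q_C + q_C²). Setting ∂π_C/∂q_C = 0: 420 - 4q_C - (q_O) = 0.
Orion's first-order condition: 299 - 8q_O - (q_C) = 0.
So q_C = (420 - q_O)/4 and q_O = (299 - q_C)/8.
Solving the pair: q_C = 98.7419, q_O = 776/31.
Price P = 422 - 123.7742 = 298.2258.
Orion's profit: 298.2258·(776/31) - 123·(776/31) - 3(776/31)² = 2506.4558.

2506.46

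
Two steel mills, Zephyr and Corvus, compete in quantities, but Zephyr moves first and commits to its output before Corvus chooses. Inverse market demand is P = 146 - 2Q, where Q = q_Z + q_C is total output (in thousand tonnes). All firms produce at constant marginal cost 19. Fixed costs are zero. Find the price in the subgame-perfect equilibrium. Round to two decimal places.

The follower Corvus best-responds to any q_Z: π_C = (146 - 2Q)q_C - 19q_C.
Setting the follower's marginal profit to zero, 127 - 2q_Z - 4q_C = 0, i.e. q_C = (127 - 2q_Z)/4.
The leader anticipates this reaction. Substituting into P = 146 - 2Q gives P = 165/2 - q_Z, so π_Z = (165/2 - q_Z)q_Z - 19q_Z.
Maximising: ∂π_Z/∂q_Z = 127/2 - 2q_Z = 0, giving q_Z = 127/4.
Then q_C = (127 - 2·(127/4))/4 = 127/8.
Total output Q = 381/8, so price P = 146 - 2·(381/8) = 203/4.

50.75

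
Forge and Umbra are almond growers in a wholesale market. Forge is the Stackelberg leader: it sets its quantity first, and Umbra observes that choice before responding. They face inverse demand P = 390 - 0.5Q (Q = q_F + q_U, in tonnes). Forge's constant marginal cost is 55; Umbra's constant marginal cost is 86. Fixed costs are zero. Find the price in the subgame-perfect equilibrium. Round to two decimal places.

The follower Umbra best-responds to any q_F: π_U = (390 - 0.5Q)q_U - 86q_U.
Follower FOC: 304 - (1/2)q_F - q_U = 0, so q_U(q_F) = (304 - (1/2)q_F).
Forge substitutes q_U(q_F) into its own profit: π_F = q_F(390 - (1/2)q_F - (304 - (1/2)q_F)/2) - 55q_F = (238 - (1/4)q_F)q_F - 55q_F.
Maximising: ∂π_F/∂q_F = 183 - (1/2)q_F = 0, giving q_F = 366.
Then q_U = (304 - (1/2)·366) = 121.
Total output Q = 487, so price P = 390 - (1/2)·487 = 293/2.

146.50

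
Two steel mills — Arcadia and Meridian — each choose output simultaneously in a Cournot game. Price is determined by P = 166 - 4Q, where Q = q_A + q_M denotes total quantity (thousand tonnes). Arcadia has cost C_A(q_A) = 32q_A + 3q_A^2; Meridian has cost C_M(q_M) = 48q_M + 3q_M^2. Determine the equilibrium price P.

Arcadia's profit: π_A = (166 - 4Q)q_A - (32q_A + 3q_A²). Setting ∂π_A/∂q_A = 0: 134 - 14q_A - 4(q_M) = 0.
Meridian's first-order condition: 118 - 14q_M - 4(q_A) = 0.
Rearranging gives the reaction functions q_A = (134 - 4q_M)/14 and q_M = (118 - 4q_A)/14.
Solving the pair: q_A = 39/5, q_M = 31/5.
Total output Q = 14, so price P = 166 - 4·14 = 110.

110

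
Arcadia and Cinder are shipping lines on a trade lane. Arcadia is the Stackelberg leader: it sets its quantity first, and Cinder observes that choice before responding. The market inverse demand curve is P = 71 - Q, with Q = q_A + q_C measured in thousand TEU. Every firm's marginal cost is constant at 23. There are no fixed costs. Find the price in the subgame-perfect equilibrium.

The follower Cinder best-responds to any q_A: π_C = (71 - Q)q_C - 23q_C.
Setting the follower's marginal profit to zero, 48 - q_A - 2q_C = 0, i.e. q_C = (48 - q_A)/2.
Arcadia substitutes q_C(q_A) into its own profit: π_A = q_A(71 - q_A - (48 - q_A)/2) - 23q_A = (47 - (1/2)q_A)q_A - 23q_A.
Leader FOC: 24 - q_A = 0, so q_A = 24.
Then q_C = (48 - 24)/2 = 12.
Total output Q = 36, so price P = 71 - 36 = 35.

35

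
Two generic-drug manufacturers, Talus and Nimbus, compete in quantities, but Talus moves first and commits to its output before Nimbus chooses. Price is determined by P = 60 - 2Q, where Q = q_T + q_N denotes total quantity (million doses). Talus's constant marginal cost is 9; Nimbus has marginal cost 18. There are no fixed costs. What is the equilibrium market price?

The follower Nimbus best-responds to any q_T: π_N = (60 - 2Q)q_N - 18q_N.
Follower FOC: 42 - 2q_T - 4q_N = 0, so q_N(q_T) = (42 - 2q_T)/4.
Talus substitutes q_N(q_T) into its own profit: π_T = q_T(60 - 2q_T - (42 - 2q_T)/2) - 9q_T = (39 - q_T)q_T - 9q_T.
The leader's first-order condition 30 - 2q_T = 0 yields q_T = 15.
Then q_N = (42 - 2·15)/4 = 3.
Total output Q = 18, so price P = 60 - 2·18 = 24.

24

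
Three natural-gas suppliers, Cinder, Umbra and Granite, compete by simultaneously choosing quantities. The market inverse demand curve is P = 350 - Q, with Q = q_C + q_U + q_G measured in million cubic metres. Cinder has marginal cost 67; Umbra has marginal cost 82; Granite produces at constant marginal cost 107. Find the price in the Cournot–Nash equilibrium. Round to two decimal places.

151.50

Cinder's profit: π_C = (350 - Q)q_C - (67q_C). Setting ∂π_C/∂q_C = 0: 283 - 2q_C - (q_U + q_G) = 0.
Umbra's first-order condition: 268 - 2q_U - (q_C + q_G) = 0.
Granite's first-order condition: 243 - 2q_G - (q_C + q_U) = 0.
Summing all 3 equations gives 794 − 4Q = 0, hence Q = 397/2.
Back-substituting: q_C = (283 − 397/2) = 169/2, q_U = (268 − 397/2) = 139/2, q_G = (243 − 397/2) = 89/2.
Total output Q = 397/2, so price P = 350 - 397/2 = 303/2.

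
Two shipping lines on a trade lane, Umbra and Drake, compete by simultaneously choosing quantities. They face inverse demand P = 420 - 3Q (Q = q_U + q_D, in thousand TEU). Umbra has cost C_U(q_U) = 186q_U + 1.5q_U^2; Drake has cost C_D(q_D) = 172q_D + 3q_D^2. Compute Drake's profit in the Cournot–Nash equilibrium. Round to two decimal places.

Umbra's profit: π_U = (420 - 3Q)q_U - (186q_U + (3/2)q_U²). Setting ∂π_U/∂q_U = 0: 234 - 9q_U - 3(q_D) = 0.
Drake's profit: π_D = (420 - 3Q)q_D - (172q_D + 3q_D²). Setting ∂π_D/∂q_D = 0: 248 - 12q_D - 3(q_U) = 0.
So q_U = (234 - 3q_D)/9 and q_D = (248 - 3q_U)/12.
Substituting one into the other gives q_U = 688/33 and q_D = 170/11.
Price P = 420 - 3·(1198/33) = 311.0909.
Drake's profit: 311.0909·(170/11) - 172·(170/11) - 3(170/11)² = 1433.0579.

1433.06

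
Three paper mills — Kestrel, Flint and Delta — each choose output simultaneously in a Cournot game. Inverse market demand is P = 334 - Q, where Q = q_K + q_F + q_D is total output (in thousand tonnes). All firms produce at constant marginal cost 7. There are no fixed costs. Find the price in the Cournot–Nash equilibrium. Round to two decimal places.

Each firm earns π_i = (334 - Q)q_i - 7q_i.
Setting ∂π_i/∂q_i = 0 with rivals' quantities fixed: 327 - 2q_i - Σ_{j≠i} q_j = 0.
By symmetry each firm produces the same amount; substituting Σ_{j≠i} q_j = 2q_i yields q_i = 327/4.
Total output Q = 981/4, so price P = 334 - 981/4 = 355/4.

88.75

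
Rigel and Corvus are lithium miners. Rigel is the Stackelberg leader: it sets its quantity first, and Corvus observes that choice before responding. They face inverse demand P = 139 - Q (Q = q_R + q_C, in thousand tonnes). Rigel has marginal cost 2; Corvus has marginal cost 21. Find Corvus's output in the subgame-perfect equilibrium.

The follower Corvus best-responds to any q_R: π_C = (139 - Q)q_C - 21q_C.
∂π_C/∂q_C = 118 - q_R - 2q_C = 0 gives the reaction function q_C = (118 - q_R)/2.
The leader anticipates this reaction. Substituting into P = 139 - Q gives P = 80 - (1/2)q_R, so π_R = (80 - (1/2)q_R)q_R - 2q_R.
Maximising: ∂π_R/∂q_R = 78 - q_R = 0, giving q_R = 78.
Then q_C = (118 - 78)/2 = 20.

20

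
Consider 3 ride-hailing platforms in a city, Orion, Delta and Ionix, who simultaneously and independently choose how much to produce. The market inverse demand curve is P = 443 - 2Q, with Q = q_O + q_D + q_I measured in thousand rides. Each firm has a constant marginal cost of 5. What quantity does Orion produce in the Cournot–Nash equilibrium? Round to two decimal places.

A representative firm's profit is π_i = q_i(443 - 2Q) - 5q_i.
First-order condition (treating rivals' output as given): 438 - 4q_i - 2·Σ_{j≠i} q_j = 0.
By symmetry each firm produces the same amount; substituting Σ_{j≠i} q_j = 2q_i yields q_i = 438/8 = 219/4.

54.75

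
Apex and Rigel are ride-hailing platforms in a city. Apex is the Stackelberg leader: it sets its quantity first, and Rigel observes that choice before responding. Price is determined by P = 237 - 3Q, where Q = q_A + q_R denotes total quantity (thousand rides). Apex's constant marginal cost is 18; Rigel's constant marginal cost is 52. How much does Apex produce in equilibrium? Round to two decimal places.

42.17

Solve by backward induction. Given q_A, the follower Rigel maximises π_R = (237 - 3q_A - 3q_R)q_R - 52q_R.
Setting the follower's marginal profit to zero, 185 - 3q_A - 6q_R = 0, i.e. q_R = (185 - 3q_A)/6.
Apex substitutes q_R(q_A) into its own profit: π_A = q_A(237 - 3q_A - (185 - 3q_A)/2) - 18q_A = (289/2 - (3/2)q_A)q_A - 18q_A.
Maximising: ∂π_A/∂q_A = 253/2 - 3q_A = 0, giving q_A = 253/6.
Then q_R = (185 - 3·(253/6))/6 = 39/4.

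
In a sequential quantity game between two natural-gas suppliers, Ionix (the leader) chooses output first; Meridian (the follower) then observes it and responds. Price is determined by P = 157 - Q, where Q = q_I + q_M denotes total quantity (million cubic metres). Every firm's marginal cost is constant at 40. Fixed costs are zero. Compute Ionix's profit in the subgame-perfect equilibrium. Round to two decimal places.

Solve by backward induction. Given q_I, the follower Meridian maximises π_M = (157 - q_I - q_M)q_M - 40q_M.
Follower FOC: 117 - q_I - 2q_M = 0, so q_M(q_I) = (117 - q_I)/2.
Ionix substitutes q_M(q_I) into its own profit: π_I = q_I(157 - q_I - (117 - q_I)/2) - 40q_I = (197/2 - (1/2)q_I)q_I - 40q_I.
Leader FOC: 117/2 - q_I = 0, so q_I = 117/2.
Then q_M = (117 - 117/2)/2 = 117/4.
Price P = 157 - 351/4 = 277/4.
Ionix's profit: (277/4 - 40)·(117/2) = 1711.1250.

1711.13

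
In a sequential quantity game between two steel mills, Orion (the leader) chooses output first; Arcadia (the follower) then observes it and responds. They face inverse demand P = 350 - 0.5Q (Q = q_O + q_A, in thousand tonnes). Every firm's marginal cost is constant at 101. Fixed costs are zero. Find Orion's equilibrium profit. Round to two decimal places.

Solve by backward induction. Given q_O, the follower Arcadia maximises π_A = (350 - (1/2)q_O - (1/2)q_A)q_A - 101q_A.
∂π_A/∂q_A = 249 - (1/2)q_O - q_A = 0 gives the reaction function q_A = (249 - (1/2)q_O).
The leader anticipates this reaction. Substituting into P = 350 - 0.5Q gives P = 451/2 - (1/4)q_O, so π_O = (451/2 - (1/4)q_O)q_O - 101q_O.
Maximising: ∂π_O/∂q_O = 249/2 - (1/2)q_O = 0, giving q_O = 249.
Then q_A = (249 - (1/2)·249) = 249/2.
Price P = 350 - (1/2)·(747/2) = 653/4.
Orion's profit: (653/4 - 101)·249 = 15500.2500.

15500.25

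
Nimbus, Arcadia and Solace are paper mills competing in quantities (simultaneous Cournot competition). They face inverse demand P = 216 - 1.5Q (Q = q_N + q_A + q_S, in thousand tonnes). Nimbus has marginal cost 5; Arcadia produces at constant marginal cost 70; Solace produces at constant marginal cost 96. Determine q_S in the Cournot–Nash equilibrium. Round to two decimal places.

Nimbus's profit: π_N = (216 - 1.5Q)q_N - (5q_N). Setting ∂π_N/∂q_N = 0: 211 - 3q_N - (3/2)(q_A + q_S) = 0.
Arcadia's first-order condition: 146 - 3q_A - (3/2)(q_N + q_S) = 0.
Solace's first-order condition: 120 - 3q_S - (3/2)(q_N + q_A) = 0.
Adding the 3 first-order conditions: 477 − 6Q = 0, so Q = 159/2.
Back-substituting: q_N = (211 − 477/4)/(3/2) = 367/6, q_A = (146 − 477/4)/(3/2) = 107/6, q_S = (120 − 477/4)/(3/2) = 1/2.

0.50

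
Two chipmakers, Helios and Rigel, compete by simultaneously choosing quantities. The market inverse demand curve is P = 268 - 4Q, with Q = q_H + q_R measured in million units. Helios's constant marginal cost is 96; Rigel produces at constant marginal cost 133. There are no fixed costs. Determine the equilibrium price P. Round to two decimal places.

165.67

Helios's profit: π_H = (268 - 4Q)q_H - (96q_H). Setting ∂π_H/∂q_H = 0: 172 - 8q_H - 4(q_R) = 0.
Rigel's profit: π_R = (268 - 4Q)q_R - (133q_R). Setting ∂π_R/∂q_R = 0: 135 - 8q_R - 4(q_H) = 0.
Rearranging gives the reaction functions q_H = (172 - 4q_R)/8 and q_R = (135 - 4q_H)/8.
Solving the pair: q_H = 209/12, q_R = 49/6.
Total output Q = 307/12, so price P = 268 - 4·(307/12) = 497/3.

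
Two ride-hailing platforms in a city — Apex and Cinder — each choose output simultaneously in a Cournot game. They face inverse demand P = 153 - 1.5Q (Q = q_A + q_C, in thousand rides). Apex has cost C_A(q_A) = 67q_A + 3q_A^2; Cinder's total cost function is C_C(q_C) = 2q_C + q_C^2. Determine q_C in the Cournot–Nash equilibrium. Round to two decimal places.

Apex's profit: π_A = (153 - 1.5Q)q_A - (67q_A + 3q_A²). Setting ∂π_A/∂q_A = 0: 86 - 9q_A - (3/2)(q_C) = 0.
Cinder's profit: π_C = (153 - 1.5Q)q_C - (2q_C + q_C²). Setting ∂π_C/∂q_C = 0: 151 - 5q_C - (3/2)(q_A) = 0.
Rearranging gives the reaction functions q_A = (86 - (3/2)q_C)/9 and q_C = (151 - (3/2)q_A)/5.
Solving the pair: q_A = 814/171, q_C = 1640/57.

28.77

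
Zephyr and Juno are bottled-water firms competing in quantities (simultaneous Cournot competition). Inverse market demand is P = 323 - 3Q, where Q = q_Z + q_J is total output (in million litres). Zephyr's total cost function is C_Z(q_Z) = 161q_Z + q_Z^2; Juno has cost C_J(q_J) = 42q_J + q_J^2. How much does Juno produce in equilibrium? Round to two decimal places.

32.04

Zephyr's profit: π_Z = (323 - 3Q)q_Z - (161q_Z + q_Z²). Setting ∂π_Z/∂q_Z = 0: 162 - 8q_Z - 3(q_J) = 0.
Juno's profit: π_J = (323 - 3Q)q_J - (42q_J + q_J²). Setting ∂π_J/∂q_J = 0: 281 - 8q_J - 3(q_Z) = 0.
Rearranging gives the reaction functions q_Z = (162 - 3q_J)/8 and q_J = (281 - 3q_Z)/8.
Solving the pair: q_Z = 453/55, q_J = 1762/55.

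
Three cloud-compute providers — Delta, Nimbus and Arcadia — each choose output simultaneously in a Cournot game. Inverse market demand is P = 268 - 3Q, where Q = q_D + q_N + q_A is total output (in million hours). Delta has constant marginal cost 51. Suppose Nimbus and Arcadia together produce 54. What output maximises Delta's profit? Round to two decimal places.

9.17

With rivals' combined output fixed at 54, Delta's profit is π_D = (268 - 3·54 - 3q_D)q_D - (51q_D) = (106 - 3q_D)q_D - (51q_D).
∂π_D/∂q_D = 55 - 6q_D = 0, so q_D = 55/6.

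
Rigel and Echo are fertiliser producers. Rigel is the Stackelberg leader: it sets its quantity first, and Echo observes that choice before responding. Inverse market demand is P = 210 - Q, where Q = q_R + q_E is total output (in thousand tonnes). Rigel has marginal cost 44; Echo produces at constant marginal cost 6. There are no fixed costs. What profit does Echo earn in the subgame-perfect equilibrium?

Solve by backward induction. Given q_R, the follower Echo maximises π_E = (210 - q_R - q_E)q_E - 6q_E.
∂π_E/∂q_E = 204 - q_R - 2q_E = 0 gives the reaction function q_E = (204 - q_R)/2.
The leader anticipates this reaction. Substituting into P = 210 - Q gives P = 108 - (1/2)q_R, so π_R = (108 - (1/2)q_R)q_R - 44q_R.
The leader's first-order condition 64 - q_R = 0 yields q_R = 64.
Then q_E = (204 - 64)/2 = 70.
Price P = 210 - 134 = 76.
Echo's profit: (76 - 6)·70 = 4900.

4900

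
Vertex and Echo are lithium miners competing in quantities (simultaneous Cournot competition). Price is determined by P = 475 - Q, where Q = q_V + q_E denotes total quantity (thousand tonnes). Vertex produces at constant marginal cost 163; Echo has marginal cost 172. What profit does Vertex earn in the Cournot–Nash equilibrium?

Vertex's profit: π_V = (475 - Q)q_V - (163q_V). Setting ∂π_V/∂q_V = 0: 312 - 2q_V - (q_E) = 0.
Echo's profit: π_E = (475 - Q)q_E - (172q_E). Setting ∂π_E/∂q_E = 0: 303 - 2q_E - (q_V) = 0.
Rearranging gives the reaction functions q_V = (312 - q_E)/2 and q_E = (303 - q_V)/2.
Solving the pair: q_V = 107, q_E = 98.
Price P = 475 - 205 = 270.
Vertex's profit: (270 - 163)·107 = 11449.

11449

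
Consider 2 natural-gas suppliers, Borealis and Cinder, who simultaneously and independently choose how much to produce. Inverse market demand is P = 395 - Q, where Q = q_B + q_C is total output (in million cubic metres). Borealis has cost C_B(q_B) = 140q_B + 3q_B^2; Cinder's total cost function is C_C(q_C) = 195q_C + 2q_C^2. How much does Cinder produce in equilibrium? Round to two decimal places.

28.62

Borealis's profit: π_B = (395 - Q)q_B - (140q_B + 3q_B²). Setting ∂π_B/∂q_B = 0: 255 - 8q_B - (q_C) = 0.
Cinder's first-order condition: 200 - 6q_C - (q_B) = 0.
Best responses: q_B = (255 - q_C)/8, q_C = (200 - q_B)/6.
Solving the pair: q_B = 1330/47, q_C = 1345/47.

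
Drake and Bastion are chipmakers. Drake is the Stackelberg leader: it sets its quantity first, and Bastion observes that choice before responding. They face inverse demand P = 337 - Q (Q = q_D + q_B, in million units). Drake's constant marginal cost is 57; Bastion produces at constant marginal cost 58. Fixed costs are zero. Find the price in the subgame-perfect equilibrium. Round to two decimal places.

127.25

Solve by backward induction. Given q_D, the follower Bastion maximises π_B = (337 - q_D - q_B)q_B - 58q_B.
Follower FOC: 279 - q_D - 2q_B = 0, so q_B(q_D) = (279 - q_D)/2.
Drake substitutes q_B(q_D) into its own profit: π_D = q_D(337 - q_D - (279 - q_D)/2) - 57q_D = (395/2 - (1/2)q_D)q_D - 57q_D.
Leader FOC: 281/2 - q_D = 0, so q_D = 281/2.
Then q_B = (279 - 281/2)/2 = 277/4.
Total output Q = 839/4, so price P = 337 - 839/4 = 509/4.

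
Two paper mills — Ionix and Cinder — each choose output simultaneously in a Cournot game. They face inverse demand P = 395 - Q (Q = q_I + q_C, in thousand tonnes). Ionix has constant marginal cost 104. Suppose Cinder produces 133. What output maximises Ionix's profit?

With the rival's output fixed at 133, Ionix's profit is π_I = (395 - 133 - q_I)q_I - (104q_I) = (262 - q_I)q_I - (104q_I).
∂π_I/∂q_I = 158 - 2q_I = 0, so q_I = 79.

79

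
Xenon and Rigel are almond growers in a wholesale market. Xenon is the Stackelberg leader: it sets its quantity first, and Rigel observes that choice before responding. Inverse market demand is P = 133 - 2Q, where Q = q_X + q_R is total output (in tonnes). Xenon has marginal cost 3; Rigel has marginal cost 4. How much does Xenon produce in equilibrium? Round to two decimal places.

32.75

Solve by backward induction. Given q_X, the follower Rigel maximises π_R = (133 - 2q_X - 2q_R)q_R - 4q_R.
Setting the follower's marginal profit to zero, 129 - 2q_X - 4q_R = 0, i.e. q_R = (129 - 2q_X)/4.
Xenon substitutes q_R(q_X) into its own profit: π_X = q_X(133 - 2q_X - (129 - 2q_X)/2) - 3q_X = (137/2 - q_X)q_X - 3q_X.
Maximising: ∂π_X/∂q_X = 131/2 - 2q_X = 0, giving q_X = 131/4.
Then q_R = (129 - 2·(131/4))/4 = 127/8.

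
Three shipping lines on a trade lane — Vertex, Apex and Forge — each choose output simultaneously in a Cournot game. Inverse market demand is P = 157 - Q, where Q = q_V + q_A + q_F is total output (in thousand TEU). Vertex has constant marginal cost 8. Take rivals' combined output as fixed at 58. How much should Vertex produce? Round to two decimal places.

With rivals' combined output fixed at 58, Vertex's profit is π_V = (157 - 58 - q_V)q_V - (8q_V) = (99 - q_V)q_V - (8q_V).
∂π_V/∂q_V = 91 - 2q_V = 0, so q_V = 91/2.

45.50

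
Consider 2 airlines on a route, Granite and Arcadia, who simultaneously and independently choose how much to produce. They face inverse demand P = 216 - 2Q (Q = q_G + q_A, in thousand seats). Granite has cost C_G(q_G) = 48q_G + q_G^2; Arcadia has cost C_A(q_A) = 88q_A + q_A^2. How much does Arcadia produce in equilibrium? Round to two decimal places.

Granite's profit: π_G = (216 - 2Q)q_G - (48q_G + q_G²). Setting ∂π_G/∂q_G = 0: 168 - 6q_G - 2(q_A) = 0.
Arcadia's first-order condition: 128 - 6q_A - 2(q_G) = 0.
Rearranging gives the reaction functions q_G = (168 - 2q_A)/6 and q_A = (128 - 2q_G)/6.
Solving the pair: q_G = 47/2, q_A = 27/2.

13.50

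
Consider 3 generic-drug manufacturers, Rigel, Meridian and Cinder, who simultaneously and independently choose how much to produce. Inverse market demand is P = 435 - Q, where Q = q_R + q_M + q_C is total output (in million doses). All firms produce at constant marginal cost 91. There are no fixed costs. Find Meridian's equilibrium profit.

7396

Each firm earns π_i = (435 - Q)q_i - 91q_i.
Setting ∂π_i/∂q_i = 0 with rivals' quantities fixed: 344 - 2q_i - Σ_{j≠i} q_j = 0.
By symmetry each firm produces the same amount; substituting Σ_{j≠i} q_j = 2q_i yields q_i = 344/4 = 86.
Price P = 435 - 258 = 177.
Meridian's profit: (177 - 91)·86 = 7396.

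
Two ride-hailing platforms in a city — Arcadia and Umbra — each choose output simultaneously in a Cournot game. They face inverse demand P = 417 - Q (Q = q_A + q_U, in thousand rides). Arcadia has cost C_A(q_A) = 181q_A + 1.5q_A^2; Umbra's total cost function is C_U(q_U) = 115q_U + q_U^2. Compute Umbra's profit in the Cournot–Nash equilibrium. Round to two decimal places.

8992.11

Arcadia's profit: π_A = (417 - Q)q_A - (181q_A + (3/2)q_A²). Setting ∂π_A/∂q_A = 0: 236 - 5q_A - (q_U) = 0.
Umbra's first-order condition: 302 - 4q_U - (q_A) = 0.
Best responses: q_A = (236 - q_U)/5, q_U = (302 - q_A)/4.
Solving the pair: q_A = 642/19, q_U = 1274/19.
Price P = 417 - 1916/19 = 316.1579.
Umbra's profit: 316.1579·(1274/19) - 115·(1274/19) - (1274/19)² = 8992.1108.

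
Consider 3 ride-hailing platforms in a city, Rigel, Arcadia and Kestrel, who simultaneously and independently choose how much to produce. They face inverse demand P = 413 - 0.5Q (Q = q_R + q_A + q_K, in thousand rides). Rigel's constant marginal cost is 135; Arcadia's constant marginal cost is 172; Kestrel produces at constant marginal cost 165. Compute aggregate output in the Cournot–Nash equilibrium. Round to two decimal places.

Rigel's profit: π_R = (413 - 0.5Q)q_R - (135q_R). Setting ∂π_R/∂q_R = 0: 278 - q_R - (1/2)(q_A + q_K) = 0.
Arcadia's first-order condition: 241 - q_A - (1/2)(q_R + q_K) = 0.
Kestrel's profit: π_K = (413 - 0.5Q)q_K - (165q_K). Setting ∂π_K/∂q_K = 0: 248 - q_K - (1/2)(q_R + q_A) = 0.
Summing all 3 equations gives 767 − 2Q = 0, hence Q = 767/2.
Back-substituting: q_R = (278 − 767/4)/(1/2) = 345/2, q_A = (241 − 767/4)/(1/2) = 197/2, q_K = (248 − 767/4)/(1/2) = 225/2.
Total output Q = 345/2 + 197/2 + 225/2 = 767/2.

383.50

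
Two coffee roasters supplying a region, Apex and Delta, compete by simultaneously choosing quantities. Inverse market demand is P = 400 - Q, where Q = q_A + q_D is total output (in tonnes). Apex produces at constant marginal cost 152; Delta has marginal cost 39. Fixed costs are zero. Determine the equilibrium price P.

197

Apex's profit: π_A = (400 - Q)q_A - (152q_A). Setting ∂π_A/∂q_A = 0: 248 - 2q_A - (q_D) = 0.
Delta's first-order condition: 361 - 2q_D - (q_A) = 0.
Rearranging gives the reaction functions q_A = (248 - q_D)/2 and q_D = (361 - q_A)/2.
Substituting one into the other gives q_A = 45 and q_D = 158.
Total output Q = 203, so price P = 400 - 203 = 197.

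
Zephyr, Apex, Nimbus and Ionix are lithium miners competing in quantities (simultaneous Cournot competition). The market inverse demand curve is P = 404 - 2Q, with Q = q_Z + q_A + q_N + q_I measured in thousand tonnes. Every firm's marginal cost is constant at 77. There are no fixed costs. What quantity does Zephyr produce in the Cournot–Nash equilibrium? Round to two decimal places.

32.70

A representative firm's profit is π_i = q_i(404 - 2Q) - 77q_i.
First-order condition (treating rivals' output as given): 327 - 4q_i - 2·Σ_{j≠i} q_j = 0.
By symmetry each firm produces the same amount; substituting Σ_{j≠i} q_j = 3q_i yields q_i = 327/10.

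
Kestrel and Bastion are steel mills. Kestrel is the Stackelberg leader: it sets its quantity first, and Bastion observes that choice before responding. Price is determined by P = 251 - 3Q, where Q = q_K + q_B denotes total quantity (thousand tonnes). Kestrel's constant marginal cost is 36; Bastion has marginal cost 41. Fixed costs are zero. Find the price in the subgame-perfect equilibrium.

The follower Bastion best-responds to any q_K: π_B = (251 - 3Q)q_B - 41q_B.
Setting the follower's marginal profit to zero, 210 - 3q_K - 6q_B = 0, i.e. q_B = (210 - 3q_K)/6.
The leader anticipates this reaction. Substituting into P = 251 - 3Q gives P = 146 - (3/2)q_K, so π_K = (146 - (3/2)q_K)q_K - 36q_K.
The leader's first-order condition 110 - 3q_K = 0 yields q_K = 110/3.
Then q_B = (210 - 3·(110/3))/6 = 50/3.
Total output Q = 160/3, so price P = 251 - 3·(160/3) = 91.

91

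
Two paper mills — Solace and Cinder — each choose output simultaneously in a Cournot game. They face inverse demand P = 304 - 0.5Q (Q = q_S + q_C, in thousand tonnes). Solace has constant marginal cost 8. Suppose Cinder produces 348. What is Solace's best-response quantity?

122

With the rival's output fixed at 348, Solace's profit is π_S = (304 - (1/2)·348 - (1/2)q_S)q_S - (8q_S) = (130 - (1/2)q_S)q_S - (8q_S).
∂π_S/∂q_S = 122 - q_S = 0, so q_S = 122.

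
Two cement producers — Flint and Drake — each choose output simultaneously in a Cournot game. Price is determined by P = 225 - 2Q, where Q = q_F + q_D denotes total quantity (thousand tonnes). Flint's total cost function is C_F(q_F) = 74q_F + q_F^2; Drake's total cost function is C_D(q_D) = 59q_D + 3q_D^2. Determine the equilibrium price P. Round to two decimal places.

Flint's profit: π_F = (225 - 2Q)q_F - (74q_F + q_F²). Setting ∂π_F/∂q_F = 0: 151 - 6q_F - 2(q_D) = 0.
Drake's profit: π_D = (225 - 2Q)q_D - (59q_D + 3q_D²). Setting ∂π_D/∂q_D = 0: 166 - 10q_D - 2(q_F) = 0.
Best responses: q_F = (151 - 2q_D)/6, q_D = (166 - 2q_F)/10.
Substituting one into the other gives q_F = 589/28 and q_D = 347/28.
Total output Q = 234/7, so price P = 225 - 2·(234/7) = 1107/7.

158.14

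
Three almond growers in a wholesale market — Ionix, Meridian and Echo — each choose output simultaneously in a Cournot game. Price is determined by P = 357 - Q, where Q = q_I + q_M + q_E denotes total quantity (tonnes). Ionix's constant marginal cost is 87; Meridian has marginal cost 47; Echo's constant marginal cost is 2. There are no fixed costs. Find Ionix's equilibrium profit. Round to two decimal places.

Ionix's profit: π_I = (357 - Q)q_I - (87q_I). Setting ∂π_I/∂q_I = 0: 270 - 2q_I - (q_M + q_E) = 0.
Meridian's first-order condition: 310 - 2q_M - (q_I + q_E) = 0.
Echo's profit: π_E = (357 - Q)q_E - (2q_E). Setting ∂π_E/∂q_E = 0: 355 - 2q_E - (q_I + q_M) = 0.
Summing all 3 equations gives 935 − 4Q = 0, hence Q = 935/4.
Back-substituting: q_I = (270 − 935/4) = 145/4, q_M = (310 − 935/4) = 305/4, q_E = (355 − 935/4) = 485/4.
Price P = 357 - 935/4 = 493/4.
Ionix's profit: (493/4 - 87)·(145/4) = 1314.0625.

1314.06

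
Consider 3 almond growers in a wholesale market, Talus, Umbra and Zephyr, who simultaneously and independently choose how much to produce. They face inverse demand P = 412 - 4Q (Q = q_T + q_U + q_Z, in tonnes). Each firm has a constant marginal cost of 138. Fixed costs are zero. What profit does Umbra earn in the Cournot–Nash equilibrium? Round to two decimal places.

Each firm earns π_i = (412 - 4Q)q_i - 138q_i.
Setting ∂π_i/∂q_i = 0 with rivals' quantities fixed: 274 - 8q_i - 4·Σ_{j≠i} q_j = 0.
With identical firms every q_j equals q_i, so Σ_{j≠i} q_j = 2q_i and 274 = 16q_i, giving q_i = 137/8.
Price P = 412 - 4·(411/8) = 413/2.
Umbra's profit: (413/2 - 138)·(137/8) = 1173.0625.

1173.06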